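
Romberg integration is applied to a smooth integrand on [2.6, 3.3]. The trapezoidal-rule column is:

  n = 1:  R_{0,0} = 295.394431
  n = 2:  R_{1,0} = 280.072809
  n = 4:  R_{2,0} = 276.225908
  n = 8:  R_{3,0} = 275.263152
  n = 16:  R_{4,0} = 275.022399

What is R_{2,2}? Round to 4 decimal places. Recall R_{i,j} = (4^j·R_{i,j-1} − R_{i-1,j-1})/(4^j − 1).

274.9421

Richardson extrapolation on the trapezoidal column (denominator 4−1=3):
R_{1,1} = (4·280.072809 − 295.394431) / 3 = 274.965602
R_{2,1} = (4·276.225908 − 280.072809) / 3 = 274.943608
R_{2,2} = (16·274.943608 − 274.965602) / 15 = 274.942142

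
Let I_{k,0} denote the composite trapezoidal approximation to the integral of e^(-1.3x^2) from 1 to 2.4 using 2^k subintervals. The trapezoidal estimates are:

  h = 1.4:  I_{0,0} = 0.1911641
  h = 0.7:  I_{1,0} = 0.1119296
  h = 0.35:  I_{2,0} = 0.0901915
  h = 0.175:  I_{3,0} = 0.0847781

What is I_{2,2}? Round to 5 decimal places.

0.08277

Richardson extrapolation on the trapezoidal column (denominator 4−1=3):
I_{1,1} = (4·0.1119296 − 0.1911641) / 3 = 0.0855181
I_{2,1} = 0.0901915 + (0.0901915 − 0.1119296)/3 = 0.0829455
I_{2,2} = 0.0829455 + (0.0829455 − 0.0855181)/15 = 0.0827740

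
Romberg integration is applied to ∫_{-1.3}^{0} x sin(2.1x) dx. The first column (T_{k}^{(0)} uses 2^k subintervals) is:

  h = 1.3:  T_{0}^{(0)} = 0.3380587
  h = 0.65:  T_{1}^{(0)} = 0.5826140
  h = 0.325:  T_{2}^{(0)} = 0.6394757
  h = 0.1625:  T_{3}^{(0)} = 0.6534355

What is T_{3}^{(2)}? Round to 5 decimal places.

T_{2}^{(1)} = (4·0.6394757 − 0.5826140) / 3 = 0.6584296
T_{3}^{(1)} = 0.6534355 + (0.6534355 − 0.6394757)/3 = 0.6580888
T_{3}^{(2)} = 0.6580888 + (0.6580888 − 0.6584296)/15 = 0.6580661

0.65807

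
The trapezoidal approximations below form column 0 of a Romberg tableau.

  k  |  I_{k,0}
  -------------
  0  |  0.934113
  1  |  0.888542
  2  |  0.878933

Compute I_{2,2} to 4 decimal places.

0.8759

I_{1,1} = (4·0.888542 − 0.934113) / 3 = 0.873352
I_{2,1} = 0.878933 + (0.878933 − 0.888542)/3 = 0.875730
I_{2,2} = 0.875730 + (0.875730 − 0.873352)/15 = 0.875889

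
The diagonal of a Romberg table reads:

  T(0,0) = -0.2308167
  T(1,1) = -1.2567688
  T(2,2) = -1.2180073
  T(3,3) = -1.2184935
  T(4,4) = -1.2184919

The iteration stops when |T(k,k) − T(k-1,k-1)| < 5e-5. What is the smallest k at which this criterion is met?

|T(1,1) − T(0,0)| = 1.0259521 ≥ 5e-5
|T(2,2) − T(1,1)| = 0.0387615 ≥ 5e-5
|T(3,3) − T(2,2)| = 0.0004862 ≥ 5e-5
|T(4,4) − T(3,3)| = 0.0000016 < 5e-5

k = 4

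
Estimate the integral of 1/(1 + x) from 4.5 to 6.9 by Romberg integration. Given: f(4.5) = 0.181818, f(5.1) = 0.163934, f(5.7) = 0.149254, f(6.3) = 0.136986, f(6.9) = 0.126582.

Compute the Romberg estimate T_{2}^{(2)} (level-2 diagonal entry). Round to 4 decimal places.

0.3621

T_{0}^{(0)} (trapezoid, 1 panel, h=2.4000): 0.370080
T_{1}^{(0)} (trapezoid, 2 panels, h=1.2000): 0.364145
T_{2}^{(0)} (trapezoid, 4 panels, h=0.6000): 0.362624
T_{1}^{(1)} = 0.364145 + (0.364145 − 0.370080)/3 = 0.362167
T_{2}^{(1)} = 0.362624 + (0.362624 − 0.364145)/3 = 0.362117
T_{2}^{(2)} = 0.362117 + (0.362117 − 0.362167)/15 = 0.362114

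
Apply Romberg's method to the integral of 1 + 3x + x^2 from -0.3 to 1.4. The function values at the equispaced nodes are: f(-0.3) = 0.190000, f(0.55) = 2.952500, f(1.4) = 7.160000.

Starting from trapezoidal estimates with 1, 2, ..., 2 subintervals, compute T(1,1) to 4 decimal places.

T(0,0) (trapezoid, 1 panel, h=1.7000): 6.247500
T(1,0) (trapezoid, 2 panels, h=0.8500): 5.633375
T(1,1) = 5.633375 + (5.633375 − 6.247500)/3 = 5.428667

5.4287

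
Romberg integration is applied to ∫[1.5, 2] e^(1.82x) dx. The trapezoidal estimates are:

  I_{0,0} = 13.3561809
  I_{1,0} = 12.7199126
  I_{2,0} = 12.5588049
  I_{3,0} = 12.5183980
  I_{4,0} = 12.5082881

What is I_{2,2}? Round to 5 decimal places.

12.50492

Richardson extrapolation on the trapezoidal column (denominator 4−1=3):
I_{1,1} = (4·12.7199126 − 13.3561809) / 3 = 12.5078232
I_{2,1} = (4·12.5588049 − 12.7199126) / 3 = 12.5051023
I_{2,2} = (16·12.5051023 − 12.5078232) / 15 = 12.5049209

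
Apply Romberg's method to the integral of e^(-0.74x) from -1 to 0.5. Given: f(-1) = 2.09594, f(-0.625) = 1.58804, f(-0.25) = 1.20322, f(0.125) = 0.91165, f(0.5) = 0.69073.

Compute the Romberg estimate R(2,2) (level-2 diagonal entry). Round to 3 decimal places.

1.899

R(0,0) (trapezoid, 1 panel, h=1.5000): 2.09000
R(1,0) (trapezoid, 2 panels, h=0.7500): 1.94742
R(2,0) (trapezoid, 4 panels, h=0.3750): 1.91109
R(1,1) = 1.94742 + (1.94742 − 2.09000)/3 = 1.89989
R(2,1) = 1.91109 + (1.91109 − 1.94742)/3 = 1.89898
R(2,2) = 1.89898 + (1.89898 − 1.89989)/15 = 1.89892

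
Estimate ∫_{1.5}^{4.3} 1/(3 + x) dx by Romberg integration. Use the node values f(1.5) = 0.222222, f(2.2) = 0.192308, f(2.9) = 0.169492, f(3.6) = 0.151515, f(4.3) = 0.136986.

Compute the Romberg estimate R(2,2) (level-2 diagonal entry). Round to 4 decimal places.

R(0,0) (trapezoid, 1 panel, h=2.8000): 0.502891
R(1,0) (trapezoid, 2 panels, h=1.4000): 0.488734
R(2,0) (trapezoid, 4 panels, h=0.7000): 0.485043
R(1,1) = 0.488734 + (0.488734 − 0.502891)/3 = 0.484015
R(2,1) = 0.485043 + (0.485043 − 0.488734)/3 = 0.483813
R(2,2) = 0.483813 + (0.483813 − 0.484015)/15 = 0.483800

0.4838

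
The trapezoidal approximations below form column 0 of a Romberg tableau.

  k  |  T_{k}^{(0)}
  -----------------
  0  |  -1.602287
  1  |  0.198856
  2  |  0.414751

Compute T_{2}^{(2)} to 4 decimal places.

Richardson extrapolation on the trapezoidal column (denominator 4−1=3):
T_{1}^{(1)} = 0.198856 + (0.198856 − (-1.602287))/3 = 0.799237
T_{2}^{(1)} = 0.414751 + (0.414751 − 0.198856)/3 = 0.486716
T_{2}^{(2)} = 0.486716 + (0.486716 − 0.799237)/15 = 0.465881

0.4659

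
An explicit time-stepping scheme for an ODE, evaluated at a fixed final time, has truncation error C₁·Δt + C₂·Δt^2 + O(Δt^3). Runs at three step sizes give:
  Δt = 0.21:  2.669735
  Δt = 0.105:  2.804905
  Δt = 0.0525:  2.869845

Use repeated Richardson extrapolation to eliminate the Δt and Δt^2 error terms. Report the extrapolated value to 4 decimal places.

2.9330

First eliminate the Δt term (factor 2^1 = 2):
  B₁ = (2·2.804905 − 2.669735)/1 = 2.940075
  B₂ = (2·2.869845 − 2.804905)/1 = 2.934785
Then eliminate the Δt^2 term (factor 2^2 = 4):
  (4·2.934785 − 2.940075)/3 = 2.933022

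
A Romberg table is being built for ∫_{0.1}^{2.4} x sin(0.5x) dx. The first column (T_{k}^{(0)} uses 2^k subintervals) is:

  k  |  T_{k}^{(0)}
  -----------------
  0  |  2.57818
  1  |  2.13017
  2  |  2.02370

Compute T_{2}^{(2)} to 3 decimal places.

1.989

Richardson extrapolation on the trapezoidal column (denominator 4−1=3):
T_{1}^{(1)} = (4·2.13017 − 2.57818) / 3 = 1.98083
T_{2}^{(1)} = (4·2.02370 − 2.13017) / 3 = 1.98821
T_{2}^{(2)} = 1.98821 + (1.98821 − 1.98083)/15 = 1.98870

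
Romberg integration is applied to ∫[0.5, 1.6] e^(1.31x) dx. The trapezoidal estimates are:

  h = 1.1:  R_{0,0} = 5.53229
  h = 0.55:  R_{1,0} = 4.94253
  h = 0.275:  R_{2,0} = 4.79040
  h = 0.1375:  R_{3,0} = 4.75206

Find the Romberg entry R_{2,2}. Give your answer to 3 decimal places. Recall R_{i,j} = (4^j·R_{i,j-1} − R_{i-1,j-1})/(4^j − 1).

Richardson extrapolation on the trapezoidal column (denominator 4−1=3):
R_{1,1} = (4·4.94253 − 5.53229) / 3 = 4.74594
R_{2,1} = (4·4.79040 − 4.94253) / 3 = 4.73969
R_{2,2} = (16·4.73969 − 4.74594) / 15 = 4.73927

4.739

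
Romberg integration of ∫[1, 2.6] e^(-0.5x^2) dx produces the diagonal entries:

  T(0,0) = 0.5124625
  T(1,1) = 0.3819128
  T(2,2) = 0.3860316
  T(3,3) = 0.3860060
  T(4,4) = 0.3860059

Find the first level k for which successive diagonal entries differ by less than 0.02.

k = 2

|T(1,1) − T(0,0)| = 0.1305497 ≥ 0.02
|T(2,2) − T(1,1)| = 0.0041188 < 0.02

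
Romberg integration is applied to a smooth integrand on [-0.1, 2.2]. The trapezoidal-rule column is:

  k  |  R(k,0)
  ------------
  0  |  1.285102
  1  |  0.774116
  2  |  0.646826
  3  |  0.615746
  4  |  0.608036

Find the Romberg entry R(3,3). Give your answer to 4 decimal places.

0.6055

R(1,1) = 0.774116 + (0.774116 − 1.285102)/3 = 0.603787
R(2,1) = (4·0.646826 − 0.774116) / 3 = 0.604396
R(3,1) = 0.615746 + (0.615746 − 0.646826)/3 = 0.605386
R(2,2) = 0.604396 + (0.604396 − 0.603787)/15 = 0.604437
R(3,2) = 0.605386 + (0.605386 − 0.604396)/15 = 0.605452
R(3,3) = 0.605452 + (0.605452 − 0.604437)/63 = 0.605468
(Column j=1 coincides with Simpson's rule on the same nodes.)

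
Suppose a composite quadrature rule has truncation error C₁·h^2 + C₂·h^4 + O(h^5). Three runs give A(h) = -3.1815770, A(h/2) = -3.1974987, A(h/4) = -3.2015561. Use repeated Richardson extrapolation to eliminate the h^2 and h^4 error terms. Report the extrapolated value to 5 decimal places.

First eliminate the h^2 term (factor 2^2 = 4):
  B₁ = (4·(-3.1974987) − (-3.1815770))/3 = -3.2028059
  B₂ = (4·(-3.2015561) − (-3.1974987))/3 = -3.2029086
Then eliminate the h^4 term (factor 2^4 = 16):
  (16·(-3.2029086) − (-3.2028059))/15 = -3.2029154

-3.20292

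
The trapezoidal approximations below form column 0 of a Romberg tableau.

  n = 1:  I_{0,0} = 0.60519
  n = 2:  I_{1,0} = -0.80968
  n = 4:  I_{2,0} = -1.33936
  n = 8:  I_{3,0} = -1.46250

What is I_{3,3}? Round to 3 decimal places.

-1.502

I_{1,1} = (4·(-0.80968) − 0.60519) / 3 = -1.28130
I_{2,1} = -1.33936 + (-1.33936 − (-0.80968))/3 = -1.51592
I_{3,1} = (4·(-1.46250) − (-1.33936)) / 3 = -1.50355
I_{2,2} = (16·(-1.51592) − (-1.28130)) / 15 = -1.53156
I_{3,2} = (16·(-1.50355) − (-1.51592)) / 15 = -1.50273
I_{3,3} = -1.50273 + (-1.50273 − (-1.53156))/63 = -1.50227
(Column j=1 coincides with Simpson's rule on the same nodes.)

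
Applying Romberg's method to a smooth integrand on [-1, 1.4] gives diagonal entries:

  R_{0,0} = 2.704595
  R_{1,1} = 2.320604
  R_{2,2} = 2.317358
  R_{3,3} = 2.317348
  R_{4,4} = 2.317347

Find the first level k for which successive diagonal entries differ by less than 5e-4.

k = 3

|R_{1,1} − R_{0,0}| = 0.383991 ≥ 5e-4
|R_{2,2} − R_{1,1}| = 0.003246 ≥ 5e-4
|R_{3,3} − R_{2,2}| = 0.000010 < 5e-4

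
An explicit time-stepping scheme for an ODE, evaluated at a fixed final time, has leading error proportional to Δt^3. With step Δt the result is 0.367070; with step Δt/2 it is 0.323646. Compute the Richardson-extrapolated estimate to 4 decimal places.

0.3174

The leading error scales as Δt^3; refining by a factor of 2 reduces it by 2^3 = 8.
Extrapolated value = (8·A(Δt/2) − A(Δt)) / (8 − 1)
= (8·0.323646 − 0.367070) / 7
= 2.222098 / 7 = 0.317443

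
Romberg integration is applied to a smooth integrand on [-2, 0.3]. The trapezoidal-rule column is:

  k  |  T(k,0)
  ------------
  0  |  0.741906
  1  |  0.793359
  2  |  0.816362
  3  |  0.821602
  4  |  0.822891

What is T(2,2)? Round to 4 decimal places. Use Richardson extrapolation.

T(1,1) = (4·0.793359 − 0.741906) / 3 = 0.810510
T(2,1) = (4·0.816362 − 0.793359) / 3 = 0.824030
T(2,2) = (16·0.824030 − 0.810510) / 15 = 0.824931

0.8249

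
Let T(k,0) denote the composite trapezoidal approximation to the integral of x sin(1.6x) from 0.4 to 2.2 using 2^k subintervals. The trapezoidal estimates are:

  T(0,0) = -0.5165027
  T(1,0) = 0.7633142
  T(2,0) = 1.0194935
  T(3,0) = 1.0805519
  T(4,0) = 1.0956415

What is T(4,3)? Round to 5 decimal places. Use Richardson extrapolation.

1.10066

Richardson extrapolation on the trapezoidal column (denominator 4−1=3):
T(2,1) = 1.0194935 + (1.0194935 − 0.7633142)/3 = 1.1048866
T(3,1) = 1.0805519 + (1.0805519 − 1.0194935)/3 = 1.1009047
T(4,1) = (4·1.0956415 − 1.0805519) / 3 = 1.1006714
T(3,2) = (16·1.1009047 − 1.1048866) / 15 = 1.1006392
T(4,2) = 1.1006714 + (1.1006714 − 1.1009047)/15 = 1.1006558
T(4,3) = (64·1.1006558 − 1.1006392) / 63 = 1.1006561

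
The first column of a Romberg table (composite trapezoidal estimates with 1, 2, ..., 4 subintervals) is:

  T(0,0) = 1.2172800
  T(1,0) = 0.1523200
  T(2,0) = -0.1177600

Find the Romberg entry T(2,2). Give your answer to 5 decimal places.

Richardson extrapolation on the trapezoidal column (denominator 4−1=3):
T(1,1) = 0.1523200 + (0.1523200 − 1.2172800)/3 = -0.2026667
T(2,1) = (4·(-0.1177600) − 0.1523200) / 3 = -0.2077867
T(2,2) = (16·(-0.2077867) − (-0.2026667)) / 15 = -0.2081280

-0.20813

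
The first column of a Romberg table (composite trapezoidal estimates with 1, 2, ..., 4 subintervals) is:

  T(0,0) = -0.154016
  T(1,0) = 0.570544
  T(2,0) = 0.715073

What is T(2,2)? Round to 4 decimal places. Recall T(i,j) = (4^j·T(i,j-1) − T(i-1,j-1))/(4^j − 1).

T(1,1) = 0.570544 + (0.570544 − (-0.154016))/3 = 0.812064
T(2,1) = (4·0.715073 − 0.570544) / 3 = 0.763249
T(2,2) = (16·0.763249 − 0.812064) / 15 = 0.759995

0.7600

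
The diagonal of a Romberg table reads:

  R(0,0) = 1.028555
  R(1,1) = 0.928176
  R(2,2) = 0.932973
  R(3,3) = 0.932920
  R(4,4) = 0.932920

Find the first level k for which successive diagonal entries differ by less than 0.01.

k = 2

|R(1,1) − R(0,0)| = 0.100379 ≥ 0.01
|R(2,2) − R(1,1)| = 0.004797 < 0.01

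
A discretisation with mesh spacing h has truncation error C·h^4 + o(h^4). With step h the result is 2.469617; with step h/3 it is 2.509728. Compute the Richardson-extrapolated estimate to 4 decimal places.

The leading error scales as h^4; refining by a factor of 3 reduces it by 3^4 = 81.
Extrapolated value = (81·A(h/3) − A(h)) / (81 − 1)
= (81·2.509728 − 2.469617) / 80
= 200.818351 / 80 = 2.510229

2.5102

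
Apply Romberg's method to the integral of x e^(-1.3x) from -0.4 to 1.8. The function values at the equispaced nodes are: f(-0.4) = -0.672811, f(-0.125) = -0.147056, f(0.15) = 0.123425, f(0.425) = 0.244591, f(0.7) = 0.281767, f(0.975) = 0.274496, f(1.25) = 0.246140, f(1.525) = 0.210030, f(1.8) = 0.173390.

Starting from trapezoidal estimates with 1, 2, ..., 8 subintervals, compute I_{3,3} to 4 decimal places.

I_{0,0} (trapezoid, 1 panel, h=2.2000): -0.549363
I_{1,0} (trapezoid, 2 panels, h=1.1000): 0.035262
I_{2,0} (trapezoid, 4 panels, h=0.5500): 0.220892
I_{3,0} (trapezoid, 8 panels, h=0.2750): 0.270513
I_{1,1} = 0.035262 + (0.035262 − (-0.549363))/3 = 0.230137
I_{2,1} = 0.220892 + (0.220892 − 0.035262)/3 = 0.282769
I_{3,1} = 0.270513 + (0.270513 − 0.220892)/3 = 0.287053
I_{2,2} = 0.282769 + (0.282769 − 0.230137)/15 = 0.286278
I_{3,2} = 0.287053 + (0.287053 − 0.282769)/15 = 0.287339
I_{3,3} = 0.287339 + (0.287339 − 0.286278)/63 = 0.287356

0.2874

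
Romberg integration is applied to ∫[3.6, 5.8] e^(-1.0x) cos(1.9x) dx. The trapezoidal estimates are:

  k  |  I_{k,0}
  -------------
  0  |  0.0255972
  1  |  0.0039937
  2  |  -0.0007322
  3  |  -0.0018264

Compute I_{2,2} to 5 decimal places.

-0.00225

Richardson extrapolation on the trapezoidal column (denominator 4−1=3):
I_{1,1} = 0.0039937 + (0.0039937 − 0.0255972)/3 = -0.0032075
I_{2,1} = -0.0007322 + (-0.0007322 − 0.0039937)/3 = -0.0023075
I_{2,2} = (16·(-0.0023075) − (-0.0032075)) / 15 = -0.0022475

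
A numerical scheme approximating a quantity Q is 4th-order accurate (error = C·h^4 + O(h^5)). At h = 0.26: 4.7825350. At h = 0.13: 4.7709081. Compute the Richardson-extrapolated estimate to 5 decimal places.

4.77013

The leading error scales as h^4; refining by a factor of 2 reduces it by 2^4 = 16.
Extrapolated value = (16·A(h/2) − A(h)) / (16 − 1)
= (16·4.7709081 − 4.7825350) / 15
= 71.5519946 / 15 = 4.7701330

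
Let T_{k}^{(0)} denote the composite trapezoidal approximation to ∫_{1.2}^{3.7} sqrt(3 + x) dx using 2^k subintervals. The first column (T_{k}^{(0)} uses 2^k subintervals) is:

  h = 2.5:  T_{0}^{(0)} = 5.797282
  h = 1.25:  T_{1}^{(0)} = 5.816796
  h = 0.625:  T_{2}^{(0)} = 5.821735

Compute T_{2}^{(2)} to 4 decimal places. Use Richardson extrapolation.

5.8234

Richardson extrapolation on the trapezoidal column (denominator 4−1=3):
T_{1}^{(1)} = 5.816796 + (5.816796 − 5.797282)/3 = 5.823301
T_{2}^{(1)} = (4·5.821735 − 5.816796) / 3 = 5.823381
T_{2}^{(2)} = 5.823381 + (5.823381 − 5.823301)/15 = 5.823386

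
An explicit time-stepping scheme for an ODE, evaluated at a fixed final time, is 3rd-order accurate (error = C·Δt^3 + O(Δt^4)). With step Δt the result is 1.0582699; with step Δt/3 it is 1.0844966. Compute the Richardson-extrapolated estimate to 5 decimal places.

1.08551

Extrapolated value = (27·A(Δt/3) − A(Δt)) / (27 − 1)
= (27·1.0844966 − 1.0582699) / 26
= 28.2231383 / 26 = 1.0855053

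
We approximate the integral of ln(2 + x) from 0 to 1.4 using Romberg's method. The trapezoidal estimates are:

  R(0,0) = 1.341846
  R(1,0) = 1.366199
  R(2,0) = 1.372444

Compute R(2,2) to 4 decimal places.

R(1,1) = (4·1.366199 − 1.341846) / 3 = 1.374317
R(2,1) = 1.372444 + (1.372444 − 1.366199)/3 = 1.374526
R(2,2) = 1.374526 + (1.374526 − 1.374317)/15 = 1.374540

1.3745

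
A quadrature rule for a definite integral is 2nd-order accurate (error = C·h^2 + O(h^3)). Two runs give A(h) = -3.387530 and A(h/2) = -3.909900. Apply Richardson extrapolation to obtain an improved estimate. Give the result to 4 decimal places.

-4.0840

The leading error scales as h^2; refining by a factor of 2 reduces it by 2^2 = 4.
Extrapolated value = (4·A(h/2) − A(h)) / (4 − 1)
= (4·(-3.909900) − (-3.387530)) / 3
= -12.252070 / 3 = -4.084023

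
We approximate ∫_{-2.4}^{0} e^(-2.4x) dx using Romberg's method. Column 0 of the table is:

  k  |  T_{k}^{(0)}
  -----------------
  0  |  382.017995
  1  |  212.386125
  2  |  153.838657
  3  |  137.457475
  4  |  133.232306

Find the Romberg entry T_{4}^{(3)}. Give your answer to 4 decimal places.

Richardson extrapolation on the trapezoidal column (denominator 4−1=3):
T_{2}^{(1)} = (4·153.838657 − 212.386125) / 3 = 134.322834
T_{3}^{(1)} = 137.457475 + (137.457475 − 153.838657)/3 = 131.997081
T_{4}^{(1)} = (4·133.232306 − 137.457475) / 3 = 131.823916
T_{3}^{(2)} = 131.997081 + (131.997081 − 134.322834)/15 = 131.842031
T_{4}^{(2)} = 131.823916 + (131.823916 − 131.997081)/15 = 131.812372
T_{4}^{(3)} = (64·131.812372 − 131.842031) / 63 = 131.811901

131.8119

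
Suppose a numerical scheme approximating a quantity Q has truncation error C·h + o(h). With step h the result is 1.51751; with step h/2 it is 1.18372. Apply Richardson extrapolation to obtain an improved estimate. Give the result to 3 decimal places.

Extrapolated value = (2·A(h/2) − A(h)) / (2 − 1)
= (2·1.18372 − 1.51751) / 1
= 0.84993 / 1 = 0.84993

0.850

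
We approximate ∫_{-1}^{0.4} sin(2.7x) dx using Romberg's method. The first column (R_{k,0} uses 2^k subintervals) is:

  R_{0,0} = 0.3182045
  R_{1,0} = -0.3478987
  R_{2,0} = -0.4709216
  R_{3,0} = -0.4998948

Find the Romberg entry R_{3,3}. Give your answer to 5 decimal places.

R_{1,1} = -0.3478987 + (-0.3478987 − 0.3182045)/3 = -0.5699331
R_{2,1} = -0.4709216 + (-0.4709216 − (-0.3478987))/3 = -0.5119292
R_{3,1} = -0.4998948 + (-0.4998948 − (-0.4709216))/3 = -0.5095525
R_{2,2} = -0.5119292 + (-0.5119292 − (-0.5699331))/15 = -0.5080623
R_{3,2} = (16·(-0.5095525) − (-0.5119292)) / 15 = -0.5093941
R_{3,3} = (64·(-0.5093941) − (-0.5080623)) / 63 = -0.5094152

-0.50942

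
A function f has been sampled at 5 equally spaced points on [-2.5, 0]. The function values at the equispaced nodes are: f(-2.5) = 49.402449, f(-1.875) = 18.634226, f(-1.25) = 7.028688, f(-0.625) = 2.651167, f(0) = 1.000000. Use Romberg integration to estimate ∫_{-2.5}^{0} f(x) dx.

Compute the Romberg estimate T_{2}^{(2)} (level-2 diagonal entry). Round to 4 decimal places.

31.0637

T_{0}^{(0)} (trapezoid, 1 panel, h=2.5000): 63.003061
T_{1}^{(0)} (trapezoid, 2 panels, h=1.2500): 40.287391
T_{2}^{(0)} (trapezoid, 4 panels, h=0.6250): 33.447066
T_{1}^{(1)} = 40.287391 + (40.287391 − 63.003061)/3 = 32.715501
T_{2}^{(1)} = 33.447066 + (33.447066 − 40.287391)/3 = 31.166958
T_{2}^{(2)} = 31.166958 + (31.166958 − 32.715501)/15 = 31.063722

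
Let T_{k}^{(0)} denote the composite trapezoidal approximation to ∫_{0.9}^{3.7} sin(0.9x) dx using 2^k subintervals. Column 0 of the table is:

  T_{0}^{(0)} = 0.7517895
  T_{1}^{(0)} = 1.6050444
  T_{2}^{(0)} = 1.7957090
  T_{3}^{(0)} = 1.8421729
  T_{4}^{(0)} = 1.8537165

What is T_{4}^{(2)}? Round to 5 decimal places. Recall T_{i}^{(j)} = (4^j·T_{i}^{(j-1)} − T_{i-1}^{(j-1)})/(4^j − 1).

Richardson extrapolation on the trapezoidal column (denominator 4−1=3):
T_{3}^{(1)} = (4·1.8421729 − 1.7957090) / 3 = 1.8576609
T_{4}^{(1)} = (4·1.8537165 − 1.8421729) / 3 = 1.8575644
T_{4}^{(2)} = 1.8575644 + (1.8575644 − 1.8576609)/15 = 1.8575580

1.85756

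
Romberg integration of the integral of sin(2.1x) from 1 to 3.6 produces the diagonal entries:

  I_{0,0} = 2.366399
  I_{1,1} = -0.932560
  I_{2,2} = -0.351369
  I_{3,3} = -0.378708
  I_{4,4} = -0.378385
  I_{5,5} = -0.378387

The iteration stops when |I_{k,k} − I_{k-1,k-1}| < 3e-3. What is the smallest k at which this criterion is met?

k = 4

|I_{1,1} − I_{0,0}| = 3.298959 ≥ 3e-3
|I_{2,2} − I_{1,1}| = 0.581191 ≥ 3e-3
|I_{3,3} − I_{2,2}| = 0.027339 ≥ 3e-3
|I_{4,4} − I_{3,3}| = 0.000323 < 3e-3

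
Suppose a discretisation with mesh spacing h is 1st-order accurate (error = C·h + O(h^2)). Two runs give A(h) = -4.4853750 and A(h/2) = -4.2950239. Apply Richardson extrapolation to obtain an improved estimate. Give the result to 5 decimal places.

-4.10467

The leading error scales as h; refining by a factor of 2 reduces it by 2^1 = 2.
Extrapolated value = (2·A(h/2) − A(h)) / (2 − 1)
= (2·(-4.2950239) − (-4.4853750)) / 1
= -4.1046728 / 1 = -4.1046728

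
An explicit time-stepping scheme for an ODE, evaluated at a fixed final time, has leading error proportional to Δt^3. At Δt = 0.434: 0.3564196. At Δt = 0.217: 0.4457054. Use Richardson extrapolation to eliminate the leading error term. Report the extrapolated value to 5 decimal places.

0.45846

The leading error scales as Δt^3; refining by a factor of 2 reduces it by 2^3 = 8.
Extrapolated value = (8·A(Δt/2) − A(Δt)) / (8 − 1)
= (8·0.4457054 − 0.3564196) / 7
= 3.2092236 / 7 = 0.4584605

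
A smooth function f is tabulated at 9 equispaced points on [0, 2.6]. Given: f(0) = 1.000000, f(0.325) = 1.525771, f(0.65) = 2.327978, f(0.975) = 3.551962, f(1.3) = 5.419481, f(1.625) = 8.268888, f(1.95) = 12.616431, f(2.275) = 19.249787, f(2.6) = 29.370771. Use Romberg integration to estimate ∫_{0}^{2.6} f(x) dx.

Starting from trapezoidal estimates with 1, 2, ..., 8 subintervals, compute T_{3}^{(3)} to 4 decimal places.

21.8237

T_{0}^{(0)} (trapezoid, 1 panel, h=2.6000): 39.482002
T_{1}^{(0)} (trapezoid, 2 panels, h=1.3000): 26.786326
T_{2}^{(0)} (trapezoid, 4 panels, h=0.6500): 23.107029
T_{3}^{(0)} (trapezoid, 8 panels, h=0.3250): 22.147347
T_{1}^{(1)} = 26.786326 + (26.786326 − 39.482002)/3 = 22.554434
T_{2}^{(1)} = 23.107029 + (23.107029 − 26.786326)/3 = 21.880597
T_{3}^{(1)} = 22.147347 + (22.147347 − 23.107029)/3 = 21.827453
T_{2}^{(2)} = 21.880597 + (21.880597 − 22.554434)/15 = 21.835675
T_{3}^{(2)} = 21.827453 + (21.827453 − 21.880597)/15 = 21.823910
T_{3}^{(3)} = 21.823910 + (21.823910 − 21.835675)/63 = 21.823723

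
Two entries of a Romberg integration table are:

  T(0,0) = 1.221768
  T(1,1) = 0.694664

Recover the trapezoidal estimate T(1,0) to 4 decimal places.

0.8264

From T(1,1) = (4·T(1,0) − T(0,0))/3, solve for T(1,0):
4·T(1,0) = 3·0.694664 + 1.221768 = 3.305760
T(1,0) = 0.826440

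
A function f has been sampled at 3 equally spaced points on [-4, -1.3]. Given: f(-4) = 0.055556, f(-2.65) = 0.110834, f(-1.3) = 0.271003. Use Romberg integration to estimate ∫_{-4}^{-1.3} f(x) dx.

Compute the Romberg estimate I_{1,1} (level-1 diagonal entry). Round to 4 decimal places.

I_{0,0} (trapezoid, 1 panel, h=2.7000): 0.440855
I_{1,0} (trapezoid, 2 panels, h=1.3500): 0.370053
I_{1,1} = 0.370053 + (0.370053 − 0.440855)/3 = 0.346452

0.3465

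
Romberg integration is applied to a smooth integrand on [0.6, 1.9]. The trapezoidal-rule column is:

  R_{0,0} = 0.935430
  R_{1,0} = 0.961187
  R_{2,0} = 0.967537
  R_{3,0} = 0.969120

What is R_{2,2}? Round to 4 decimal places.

0.9696

Richardson extrapolation on the trapezoidal column (denominator 4−1=3):
R_{1,1} = (4·0.961187 − 0.935430) / 3 = 0.969773
R_{2,1} = 0.967537 + (0.967537 − 0.961187)/3 = 0.969654
R_{2,2} = 0.969654 + (0.969654 − 0.969773)/15 = 0.969646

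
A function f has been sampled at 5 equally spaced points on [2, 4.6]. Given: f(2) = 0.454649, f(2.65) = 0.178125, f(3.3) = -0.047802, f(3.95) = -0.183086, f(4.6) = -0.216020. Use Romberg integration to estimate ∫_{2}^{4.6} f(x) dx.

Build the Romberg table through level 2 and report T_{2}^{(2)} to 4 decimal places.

T_{0}^{(0)} (trapezoid, 1 panel, h=2.6000): 0.310218
T_{1}^{(0)} (trapezoid, 2 panels, h=1.3000): 0.092966
T_{2}^{(0)} (trapezoid, 4 panels, h=0.6500): 0.043258
T_{1}^{(1)} = 0.092966 + (0.092966 − 0.310218)/3 = 0.020549
T_{2}^{(1)} = 0.043258 + (0.043258 − 0.092966)/3 = 0.026689
T_{2}^{(2)} = 0.026689 + (0.026689 − 0.020549)/15 = 0.027098

0.0271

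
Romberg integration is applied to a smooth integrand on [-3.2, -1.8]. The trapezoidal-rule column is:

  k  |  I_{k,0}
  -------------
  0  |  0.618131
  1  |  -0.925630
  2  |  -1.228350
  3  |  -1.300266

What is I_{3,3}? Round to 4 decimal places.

-1.3239

I_{1,1} = (4·(-0.925630) − 0.618131) / 3 = -1.440217
I_{2,1} = (4·(-1.228350) − (-0.925630)) / 3 = -1.329257
I_{3,1} = -1.300266 + (-1.300266 − (-1.228350))/3 = -1.324238
I_{2,2} = -1.329257 + (-1.329257 − (-1.440217))/15 = -1.321860
I_{3,2} = -1.324238 + (-1.324238 − (-1.329257))/15 = -1.323903
I_{3,3} = -1.323903 + (-1.323903 − (-1.321860))/63 = -1.323935
(Column j=1 coincides with Simpson's rule on the same nodes.)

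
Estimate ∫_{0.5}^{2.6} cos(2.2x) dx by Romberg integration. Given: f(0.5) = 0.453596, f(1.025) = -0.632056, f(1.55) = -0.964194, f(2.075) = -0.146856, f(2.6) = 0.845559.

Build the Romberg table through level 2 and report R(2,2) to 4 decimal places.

-0.6394

R(0,0) (trapezoid, 1 panel, h=2.1000): 1.364113
R(1,0) (trapezoid, 2 panels, h=1.0500): -0.330347
R(2,0) (trapezoid, 4 panels, h=0.5250): -0.574102
R(1,1) = -0.330347 + (-0.330347 − 1.364113)/3 = -0.895167
R(2,1) = -0.574102 + (-0.574102 − (-0.330347))/3 = -0.655354
R(2,2) = -0.655354 + (-0.655354 − (-0.895167))/15 = -0.639366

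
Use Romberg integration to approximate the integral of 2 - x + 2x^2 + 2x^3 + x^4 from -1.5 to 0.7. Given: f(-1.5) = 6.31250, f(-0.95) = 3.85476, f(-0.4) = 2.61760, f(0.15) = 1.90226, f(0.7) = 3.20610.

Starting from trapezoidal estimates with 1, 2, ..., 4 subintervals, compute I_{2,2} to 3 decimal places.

6.900

I_{0,0} (trapezoid, 1 panel, h=2.2000): 10.47046
I_{1,0} (trapezoid, 2 panels, h=1.1000): 8.11459
I_{2,0} (trapezoid, 4 panels, h=0.5500): 7.22366
I_{1,1} = 8.11459 + (8.11459 − 10.47046)/3 = 7.32930
I_{2,1} = 7.22366 + (7.22366 − 8.11459)/3 = 6.92668
I_{2,2} = 6.92668 + (6.92668 − 7.32930)/15 = 6.89984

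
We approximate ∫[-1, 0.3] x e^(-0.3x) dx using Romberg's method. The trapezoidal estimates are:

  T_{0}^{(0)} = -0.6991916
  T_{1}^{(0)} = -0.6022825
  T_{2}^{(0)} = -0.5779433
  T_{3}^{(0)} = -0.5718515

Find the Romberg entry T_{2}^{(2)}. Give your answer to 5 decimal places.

Richardson extrapolation on the trapezoidal column (denominator 4−1=3):
T_{1}^{(1)} = -0.6022825 + (-0.6022825 − (-0.6991916))/3 = -0.5699795
T_{2}^{(1)} = -0.5779433 + (-0.5779433 − (-0.6022825))/3 = -0.5698302
T_{2}^{(2)} = (16·(-0.5698302) − (-0.5699795)) / 15 = -0.5698202
(Column j=1 coincides with Simpson's rule on the same nodes.)

-0.56982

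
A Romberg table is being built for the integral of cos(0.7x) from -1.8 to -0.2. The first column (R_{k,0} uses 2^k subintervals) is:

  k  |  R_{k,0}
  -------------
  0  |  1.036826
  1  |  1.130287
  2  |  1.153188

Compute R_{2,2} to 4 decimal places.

1.1608

Richardson extrapolation on the trapezoidal column (denominator 4−1=3):
R_{1,1} = (4·1.130287 − 1.036826) / 3 = 1.161441
R_{2,1} = 1.153188 + (1.153188 − 1.130287)/3 = 1.160822
R_{2,2} = 1.160822 + (1.160822 − 1.161441)/15 = 1.160781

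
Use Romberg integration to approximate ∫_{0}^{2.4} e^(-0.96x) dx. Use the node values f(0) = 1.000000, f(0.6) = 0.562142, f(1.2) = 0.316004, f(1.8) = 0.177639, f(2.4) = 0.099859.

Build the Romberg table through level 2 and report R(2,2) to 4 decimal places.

0.9377

R(0,0) (trapezoid, 1 panel, h=2.4000): 1.319831
R(1,0) (trapezoid, 2 panels, h=1.2000): 1.039120
R(2,0) (trapezoid, 4 panels, h=0.6000): 0.963429
R(1,1) = 1.039120 + (1.039120 − 1.319831)/3 = 0.945550
R(2,1) = 0.963429 + (0.963429 − 1.039120)/3 = 0.938199
R(2,2) = 0.938199 + (0.938199 − 0.945550)/15 = 0.937709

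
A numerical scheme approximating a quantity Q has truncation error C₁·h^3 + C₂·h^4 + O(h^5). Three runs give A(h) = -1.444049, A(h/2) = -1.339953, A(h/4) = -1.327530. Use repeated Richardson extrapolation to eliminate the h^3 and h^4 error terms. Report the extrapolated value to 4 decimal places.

First eliminate the h^3 term (factor 2^3 = 8):
  B₁ = (8·(-1.339953) − (-1.444049))/7 = -1.325082
  B₂ = (8·(-1.327530) − (-1.339953))/7 = -1.325755
Then eliminate the h^4 term (factor 2^4 = 16):
  (16·(-1.325755) − (-1.325082))/15 = -1.325800

-1.3258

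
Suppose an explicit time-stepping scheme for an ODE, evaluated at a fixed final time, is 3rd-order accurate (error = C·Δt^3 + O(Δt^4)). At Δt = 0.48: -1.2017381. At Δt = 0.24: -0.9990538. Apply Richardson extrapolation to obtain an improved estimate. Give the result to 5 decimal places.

Extrapolated value = (8·A(Δt/2) − A(Δt)) / (8 − 1)
= (8·(-0.9990538) − (-1.2017381)) / 7
= -6.7906923 / 7 = -0.9700989

-0.97010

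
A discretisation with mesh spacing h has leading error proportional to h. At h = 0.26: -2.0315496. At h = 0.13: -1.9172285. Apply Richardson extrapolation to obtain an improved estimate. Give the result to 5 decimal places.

The leading error scales as h; refining by a factor of 2 reduces it by 2^1 = 2.
Extrapolated value = (2·A(h/2) − A(h)) / (2 − 1)
= (2·(-1.9172285) − (-2.0315496)) / 1
= -1.8029074 / 1 = -1.8029074

-1.80291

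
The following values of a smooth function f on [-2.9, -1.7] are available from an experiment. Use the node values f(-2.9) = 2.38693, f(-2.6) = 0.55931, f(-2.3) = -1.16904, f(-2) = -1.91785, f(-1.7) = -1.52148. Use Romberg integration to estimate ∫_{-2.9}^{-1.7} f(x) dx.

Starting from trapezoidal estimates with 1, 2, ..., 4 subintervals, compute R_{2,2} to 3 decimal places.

R_{0,0} (trapezoid, 1 panel, h=1.2000): 0.51927
R_{1,0} (trapezoid, 2 panels, h=0.6000): -0.44179
R_{2,0} (trapezoid, 4 panels, h=0.3000): -0.62846
R_{1,1} = -0.44179 + (-0.44179 − 0.51927)/3 = -0.76214
R_{2,1} = -0.62846 + (-0.62846 − (-0.44179))/3 = -0.69068
R_{2,2} = -0.69068 + (-0.69068 − (-0.76214))/15 = -0.68592

-0.686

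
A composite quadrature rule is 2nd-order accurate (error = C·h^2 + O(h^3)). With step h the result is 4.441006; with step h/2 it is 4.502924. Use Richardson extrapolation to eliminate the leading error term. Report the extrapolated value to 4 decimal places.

4.5236

The leading error scales as h^2; refining by a factor of 2 reduces it by 2^2 = 4.
Extrapolated value = (4·A(h/2) − A(h)) / (4 − 1)
= (4·4.502924 − 4.441006) / 3
= 13.570690 / 3 = 4.523563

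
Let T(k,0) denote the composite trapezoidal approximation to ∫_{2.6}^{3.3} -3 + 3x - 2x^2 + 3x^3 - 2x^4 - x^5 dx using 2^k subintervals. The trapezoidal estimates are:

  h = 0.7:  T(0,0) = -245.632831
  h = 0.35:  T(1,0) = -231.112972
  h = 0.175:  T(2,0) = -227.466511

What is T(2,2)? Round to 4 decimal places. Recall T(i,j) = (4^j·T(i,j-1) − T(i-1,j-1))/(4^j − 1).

-226.2496

Richardson extrapolation on the trapezoidal column (denominator 4−1=3):
T(1,1) = (4·(-231.112972) − (-245.632831)) / 3 = -226.273019
T(2,1) = -227.466511 + (-227.466511 − (-231.112972))/3 = -226.251024
T(2,2) = -226.251024 + (-226.251024 − (-226.273019))/15 = -226.249558
(Column j=1 coincides with Simpson's rule on the same nodes.)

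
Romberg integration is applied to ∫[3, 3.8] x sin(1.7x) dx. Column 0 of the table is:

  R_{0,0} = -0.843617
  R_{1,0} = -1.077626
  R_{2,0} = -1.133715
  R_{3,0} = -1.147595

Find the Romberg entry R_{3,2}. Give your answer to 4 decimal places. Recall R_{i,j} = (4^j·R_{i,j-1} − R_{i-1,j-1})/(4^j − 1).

R_{2,1} = -1.133715 + (-1.133715 − (-1.077626))/3 = -1.152411
R_{3,1} = -1.147595 + (-1.147595 − (-1.133715))/3 = -1.152222
R_{3,2} = -1.152222 + (-1.152222 − (-1.152411))/15 = -1.152209

-1.1522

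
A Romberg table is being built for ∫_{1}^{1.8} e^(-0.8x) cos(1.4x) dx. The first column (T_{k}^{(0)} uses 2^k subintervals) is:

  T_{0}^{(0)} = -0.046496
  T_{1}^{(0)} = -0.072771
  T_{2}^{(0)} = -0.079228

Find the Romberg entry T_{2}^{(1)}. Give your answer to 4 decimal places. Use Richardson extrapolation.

Richardson extrapolation on the trapezoidal column (denominator 4−1=3):
T_{2}^{(1)} = -0.079228 + (-0.079228 − (-0.072771))/3 = -0.081380
(Column j=1 coincides with Simpson's rule on the same nodes.)

-0.0814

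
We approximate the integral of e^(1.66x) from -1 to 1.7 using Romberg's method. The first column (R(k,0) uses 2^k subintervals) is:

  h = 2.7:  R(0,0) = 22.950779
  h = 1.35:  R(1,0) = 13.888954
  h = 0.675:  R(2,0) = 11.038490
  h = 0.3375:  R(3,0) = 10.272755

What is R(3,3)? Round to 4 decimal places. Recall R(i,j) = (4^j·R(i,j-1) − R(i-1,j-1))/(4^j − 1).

Richardson extrapolation on the trapezoidal column (denominator 4−1=3):
R(1,1) = (4·13.888954 − 22.950779) / 3 = 10.868346
R(2,1) = 11.038490 + (11.038490 − 13.888954)/3 = 10.088335
R(3,1) = (4·10.272755 − 11.038490) / 3 = 10.017510
R(2,2) = 10.088335 + (10.088335 − 10.868346)/15 = 10.036334
R(3,2) = (16·10.017510 − 10.088335) / 15 = 10.012788
R(3,3) = 10.012788 + (10.012788 − 10.036334)/63 = 10.012414

10.0124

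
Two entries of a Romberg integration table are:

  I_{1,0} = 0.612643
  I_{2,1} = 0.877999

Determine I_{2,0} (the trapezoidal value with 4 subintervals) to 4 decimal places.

From I_{2,1} = (4·I_{2,0} − I_{1,0})/3, solve for I_{2,0}:
4·I_{2,0} = 3·0.877999 + 0.612643 = 3.246640
I_{2,0} = 0.811660

0.8117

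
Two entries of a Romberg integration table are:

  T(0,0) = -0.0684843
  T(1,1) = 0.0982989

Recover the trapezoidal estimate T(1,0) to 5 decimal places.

From T(1,1) = (4·T(1,0) − T(0,0))/3, solve for T(1,0):
4·T(1,0) = 3·0.0982989 + (-0.0684843) = 0.2264124
T(1,0) = 0.0566031

0.05660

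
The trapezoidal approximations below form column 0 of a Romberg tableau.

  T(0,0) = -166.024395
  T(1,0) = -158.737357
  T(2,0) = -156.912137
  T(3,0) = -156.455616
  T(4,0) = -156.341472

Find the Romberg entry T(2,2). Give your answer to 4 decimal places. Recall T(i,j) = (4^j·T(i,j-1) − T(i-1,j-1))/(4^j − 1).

-156.3034

Richardson extrapolation on the trapezoidal column (denominator 4−1=3):
T(1,1) = -158.737357 + (-158.737357 − (-166.024395))/3 = -156.308344
T(2,1) = (4·(-156.912137) − (-158.737357)) / 3 = -156.303730
T(2,2) = -156.303730 + (-156.303730 − (-156.308344))/15 = -156.303422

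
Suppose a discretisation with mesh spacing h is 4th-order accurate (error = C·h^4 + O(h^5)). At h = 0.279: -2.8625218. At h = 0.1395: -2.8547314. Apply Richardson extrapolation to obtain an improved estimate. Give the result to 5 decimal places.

-2.85421

The leading error scales as h^4; refining by a factor of 2 reduces it by 2^4 = 16.
Extrapolated value = (16·A(h/2) − A(h)) / (16 − 1)
= (16·(-2.8547314) − (-2.8625218)) / 15
= -42.8131806 / 15 = -2.8542120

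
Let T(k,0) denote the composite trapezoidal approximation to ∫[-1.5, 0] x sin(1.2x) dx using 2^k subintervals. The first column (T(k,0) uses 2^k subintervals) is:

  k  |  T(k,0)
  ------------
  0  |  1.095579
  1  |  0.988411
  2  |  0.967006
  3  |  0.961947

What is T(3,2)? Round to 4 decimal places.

0.9603

Richardson extrapolation on the trapezoidal column (denominator 4−1=3):
T(2,1) = 0.967006 + (0.967006 − 0.988411)/3 = 0.959871
T(3,1) = (4·0.961947 − 0.967006) / 3 = 0.960261
T(3,2) = (16·0.960261 − 0.959871) / 15 = 0.960287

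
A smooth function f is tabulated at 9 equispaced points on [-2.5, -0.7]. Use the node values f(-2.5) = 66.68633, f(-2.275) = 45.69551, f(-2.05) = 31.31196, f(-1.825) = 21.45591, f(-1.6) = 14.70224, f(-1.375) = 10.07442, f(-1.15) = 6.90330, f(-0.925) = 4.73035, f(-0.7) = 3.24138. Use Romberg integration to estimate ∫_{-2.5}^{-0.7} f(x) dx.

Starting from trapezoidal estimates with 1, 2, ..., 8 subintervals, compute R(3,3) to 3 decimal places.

R(0,0) (trapezoid, 1 panel, h=1.8000): 62.93494
R(1,0) (trapezoid, 2 panels, h=0.9000): 44.69949
R(2,0) (trapezoid, 4 panels, h=0.4500): 39.54661
R(3,0) (trapezoid, 8 panels, h=0.2250): 38.21345
R(1,1) = 44.69949 + (44.69949 − 62.93494)/3 = 38.62101
R(2,1) = 39.54661 + (39.54661 − 44.69949)/3 = 37.82898
R(3,1) = 38.21345 + (38.21345 − 39.54661)/3 = 37.76906
R(2,2) = 37.82898 + (37.82898 − 38.62101)/15 = 37.77618
R(3,2) = 37.76906 + (37.76906 − 37.82898)/15 = 37.76507
R(3,3) = 37.76507 + (37.76507 − 37.77618)/63 = 37.76489

37.765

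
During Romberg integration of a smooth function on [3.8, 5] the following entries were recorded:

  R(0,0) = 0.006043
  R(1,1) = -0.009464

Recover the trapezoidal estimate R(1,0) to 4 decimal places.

From R(1,1) = (4·R(1,0) − R(0,0))/3, solve for R(1,0):
4·R(1,0) = 3·(-0.009464) + 0.006043 = -0.022349
R(1,0) = -0.005587

-0.0056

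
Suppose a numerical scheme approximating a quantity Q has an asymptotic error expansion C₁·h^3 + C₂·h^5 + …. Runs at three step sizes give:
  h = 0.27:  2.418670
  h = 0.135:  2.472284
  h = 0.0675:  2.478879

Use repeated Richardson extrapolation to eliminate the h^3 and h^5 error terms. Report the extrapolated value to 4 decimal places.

First eliminate the h^3 term (factor 2^3 = 8):
  B₁ = (8·2.472284 − 2.418670)/7 = 2.479943
  B₂ = (8·2.478879 − 2.472284)/7 = 2.479821
Then eliminate the h^5 term (factor 2^5 = 32):
  (32·2.479821 − 2.479943)/31 = 2.479817

2.4798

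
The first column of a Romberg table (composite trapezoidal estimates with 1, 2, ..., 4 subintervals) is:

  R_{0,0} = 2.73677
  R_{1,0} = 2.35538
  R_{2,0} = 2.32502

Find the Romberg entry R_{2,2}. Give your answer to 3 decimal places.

Richardson extrapolation on the trapezoidal column (denominator 4−1=3):
R_{1,1} = (4·2.35538 − 2.73677) / 3 = 2.22825
R_{2,1} = (4·2.32502 − 2.35538) / 3 = 2.31490
R_{2,2} = 2.31490 + (2.31490 − 2.22825)/15 = 2.32068

2.321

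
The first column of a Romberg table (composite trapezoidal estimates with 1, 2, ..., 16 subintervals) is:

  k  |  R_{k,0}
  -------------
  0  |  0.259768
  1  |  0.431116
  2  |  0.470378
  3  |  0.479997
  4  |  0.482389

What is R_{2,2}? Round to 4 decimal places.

R_{1,1} = (4·0.431116 − 0.259768) / 3 = 0.488232
R_{2,1} = 0.470378 + (0.470378 − 0.431116)/3 = 0.483465
R_{2,2} = 0.483465 + (0.483465 − 0.488232)/15 = 0.483147

0.4831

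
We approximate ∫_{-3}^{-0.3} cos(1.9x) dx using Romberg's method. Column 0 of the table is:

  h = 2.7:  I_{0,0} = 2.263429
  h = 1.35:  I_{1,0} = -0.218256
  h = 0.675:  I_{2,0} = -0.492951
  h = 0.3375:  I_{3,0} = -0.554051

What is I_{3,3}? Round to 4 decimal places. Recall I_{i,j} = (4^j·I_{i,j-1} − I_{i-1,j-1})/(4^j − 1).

-0.5741

Richardson extrapolation on the trapezoidal column (denominator 4−1=3):
I_{1,1} = (4·(-0.218256) − 2.263429) / 3 = -1.045484
I_{2,1} = -0.492951 + (-0.492951 − (-0.218256))/3 = -0.584516
I_{3,1} = -0.554051 + (-0.554051 − (-0.492951))/3 = -0.574418
I_{2,2} = -0.584516 + (-0.584516 − (-1.045484))/15 = -0.553785
I_{3,2} = -0.574418 + (-0.574418 − (-0.584516))/15 = -0.573745
I_{3,3} = (64·(-0.573745) − (-0.553785)) / 63 = -0.574062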